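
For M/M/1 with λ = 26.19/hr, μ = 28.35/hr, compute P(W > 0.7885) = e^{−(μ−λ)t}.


W ~ Exponential(μ−λ) for M/M/1.
μ − λ = 28.35 − 26.19 = 2.1600
P(W > t) = e^{−(μ−λ)t} = e^{−1.7032} = 0.182107

Final: 0.182107


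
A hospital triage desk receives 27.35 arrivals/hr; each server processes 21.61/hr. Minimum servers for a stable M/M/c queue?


Stability requires cμ > λ ⇔ c > λ/μ.
λ/μ = 27.35/21.61 = 1.2656
Minimum integer c = ⌊1.2656⌋ + 1 = 2
Check: 2·21.61 = 43.22 > 27.35, while 1·21.61 = 21.61 ≤ 27.35

Final: 2 servers


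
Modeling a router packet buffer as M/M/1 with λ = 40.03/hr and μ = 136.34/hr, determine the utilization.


ρ = λ/μ = 40.03/136.34 = 0.2936

Final: 0.2936


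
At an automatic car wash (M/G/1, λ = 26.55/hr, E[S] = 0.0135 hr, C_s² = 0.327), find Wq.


ρ = λ·E[S] = 26.55·0.0135 = 0.3584
E[S²] = E[S]²(1+C_s²) = 0.0135²·(1+0.327) = 0.0002418
Wq = λ·E[S²]/(2(1−ρ)) = 26.55·0.0002418/(2·0.6416) = 0.005004 hr

Final: 0.005004 hr


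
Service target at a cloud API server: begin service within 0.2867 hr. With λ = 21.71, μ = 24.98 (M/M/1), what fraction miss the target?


ρ = 21.71/24.98 = 0.8691
P(Wq > t) = ρ·e^{−(μ−λ)t} = 0.8691·e^{−0.9375}
= 0.8691·0.391602 = 0.340340

Final: 0.340340


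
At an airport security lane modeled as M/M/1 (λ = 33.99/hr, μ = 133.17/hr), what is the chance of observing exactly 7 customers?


ρ = 33.99/133.17 = 0.2552
P_n = (1−ρ)·ρ^n = (1 − 0.2552)·0.2552^7 = 0.7448·0.00007057 = 0.00005256

Final: 0.00005256


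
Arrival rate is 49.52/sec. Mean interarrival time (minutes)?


Mean interarrival time = 1/λ = 1/49.52 second = 0.02019 second
In minutes: 0.02019 × 0.0166667 = 0.0003366 min

Final: 0.0003366 min


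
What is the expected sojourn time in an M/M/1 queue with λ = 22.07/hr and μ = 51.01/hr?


W = 1/(μ−λ) = 1/(51.01 − 22.07) = 1/28.94 = 0.03455 hr

Final: 0.03455 hr


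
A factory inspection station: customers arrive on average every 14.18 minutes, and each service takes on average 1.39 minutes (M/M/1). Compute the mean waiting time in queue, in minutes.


λ = 60/14.18 = 4.2313 /hr
μ = 60/1.39 = 43.1655 /hr
ρ = λ/μ = 4.2313/43.1655 = 0.09803
Wq = ρ/(μ−λ) = 0.09803/(43.1655−4.2313) = 0.002518 hr
In minutes: 0.002518·60 = 0.1511 min

Final: 0.1511 min


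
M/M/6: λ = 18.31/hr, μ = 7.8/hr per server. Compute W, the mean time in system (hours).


a = 2.3474; ρ = 0.3912; P₀ = 0.095242
Lq = P₀·a^c·ρ/(c!(1−ρ)²) = 0.02337
Wq = Lq/λ = 0.02337/18.31 = 0.001276 hr
W = Wq + 1/μ = 0.001276 + 0.12821 = 0.12948 hr

Final: 0.12948 hr


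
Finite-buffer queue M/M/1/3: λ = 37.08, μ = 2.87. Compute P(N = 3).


ρ = λ/μ = 37.08/2.87 = 12.9199
P_K = (1−ρ)ρ^K/(1−ρ^(K+1)) = (-11.9199·2156.619294)/(1 − 27863.220701)
= -25706.601407/-27862.220701 = 0.922633

Final: 0.922633


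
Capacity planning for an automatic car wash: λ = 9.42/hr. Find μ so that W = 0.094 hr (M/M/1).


W = 1/(μ−λ) ⇒ μ − λ = 1/W = 1/0.094 = 10.6383
μ = λ + 1/W = 9.42 + 10.6383 = 20.0583 per hr

Final: 20.0583 /hr


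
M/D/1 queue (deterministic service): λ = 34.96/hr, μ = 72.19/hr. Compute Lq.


ρ = 34.96/72.19 = 0.4843
M/D/1: Lq = ρ²/(2(1−ρ)) = 0.2345/(2·0.5157) = 0.22738

Final: 0.22738


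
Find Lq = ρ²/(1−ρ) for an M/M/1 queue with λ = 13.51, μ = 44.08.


ρ = 13.51/44.08 = 0.3065
Lq = ρ²/(1−ρ) = 0.09394/0.6935 = 0.1354

Final: 0.1354


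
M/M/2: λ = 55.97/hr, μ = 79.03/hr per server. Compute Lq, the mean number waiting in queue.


a = λ/μ = 0.7082; ρ = a/2 = 0.3541
P₀ = 0.476989
Lq = P₀·a^c·ρ / (c!·(1−ρ)²) = 0.476989·0.50156·0.3541/(2·0.41718)
= 0.10154

Final: 0.10154


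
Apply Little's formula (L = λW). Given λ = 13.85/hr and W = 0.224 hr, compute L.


L = λW = 13.85·0.224 = 3.1024

Final: 3.1024


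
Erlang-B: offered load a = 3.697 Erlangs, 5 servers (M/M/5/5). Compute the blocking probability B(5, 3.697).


B(c,a) = (a^c/c!) / Σ_{k=0}^{c} a^k/k!
a^5/5! = 5.755274
Σ terms (k=0..5): 1.00000 + 3.69700 + 6.83390 + 8.42165 + 7.78371 + 5.75527 = 33.491535
B = 5.755274/33.491535 = 0.171843

Final: 0.171843


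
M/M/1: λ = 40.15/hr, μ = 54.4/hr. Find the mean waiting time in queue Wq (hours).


ρ = 40.15/54.4 = 0.7381
Wq = ρ/(μ−λ) = 0.7381/(54.4 − 40.15) = 0.7381/14.25 = 0.05179 hr

Final: 0.05179 hr


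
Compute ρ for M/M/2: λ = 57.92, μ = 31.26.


ρ = λ/(cμ) = 57.92/(2·31.26) = 57.92/62.52 = 0.9264

Final: 0.9264


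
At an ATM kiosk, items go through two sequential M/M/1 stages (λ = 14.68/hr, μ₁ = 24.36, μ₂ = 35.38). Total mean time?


Each node sees arrival rate λ = 14.68/hr (tandem ⇒ throughput preserved).
W₁ = 1/(μ₁−λ) = 1/(24.36−14.68) = 0.10331 hr
W₂ = 1/(μ₂−λ) = 1/(35.38−14.68) = 0.04831 hr
W_total = W₁ + W₂ = 0.10331 + 0.04831 = 0.15161 hr

Final: 0.15161 hr


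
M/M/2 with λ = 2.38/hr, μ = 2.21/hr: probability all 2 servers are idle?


a = λ/μ = 2.38/2.21 = 1.0769; ρ = a/c = 0.5385
Σ_{k=0}^{1} a^k/k! (terms k=0..1) = 1.00000 + 1.07692 = 2.07692
Tail: a^2/(2!(1−ρ)) = 1.15976/(2·0.4615) = 1.25641
P₀ = 1/(2.07692 + 1.25641) = 1/3.33333 = 0.300000

Final: 0.300000


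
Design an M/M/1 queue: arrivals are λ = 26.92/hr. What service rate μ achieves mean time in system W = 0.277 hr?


W = 1/(μ−λ) ⇒ μ − λ = 1/W = 1/0.277 = 3.6101
μ = λ + 1/W = 26.92 + 3.6101 = 30.5301 per hr

Final: 30.5301 /hr


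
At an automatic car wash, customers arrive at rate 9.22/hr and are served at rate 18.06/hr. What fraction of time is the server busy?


ρ = λ/μ = 9.22/18.06 = 0.5105

Final: 0.5105


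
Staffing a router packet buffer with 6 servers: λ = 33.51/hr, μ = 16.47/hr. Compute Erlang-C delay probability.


a = λ/μ = 2.0346; ρ = a/6 = 0.3391
P₀ = 0.130517 (from M/M/c formula)
C(c,a) = [a^c/(c!(1−ρ))]·P₀ = [70.93899/(720·0.6609)]·0.130517
= 0.14908·0.130517 = 0.019457

Final: 0.019457


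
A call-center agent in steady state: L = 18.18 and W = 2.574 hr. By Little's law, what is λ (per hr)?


λ = L/W = 18.18/2.574 = 7.0629 /hr

Final: 7.0629 /hr


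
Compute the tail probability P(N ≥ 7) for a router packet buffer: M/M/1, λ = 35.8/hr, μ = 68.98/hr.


ρ = 35.8/68.98 = 0.5190
P(N ≥ n) = ρ^n = 0.5190^7 = 0.010142

Final: 0.010142


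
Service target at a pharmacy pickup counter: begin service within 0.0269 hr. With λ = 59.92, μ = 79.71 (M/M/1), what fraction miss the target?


ρ = 59.92/79.71 = 0.7517
P(Wq > t) = ρ·e^{−(μ−λ)t} = 0.7517·e^{−0.5324}
= 0.7517·0.587223 = 0.441430

Final: 0.441430


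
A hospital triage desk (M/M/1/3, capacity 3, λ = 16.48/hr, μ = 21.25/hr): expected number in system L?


ρ = 16.48/21.25 = 0.7755
L = ρ[1 − (K+1)ρ^K + Kρ^(K+1)] / [(1−ρ)(1−ρ^(K+1))]
Numerator: 0.7755·(1 − 4·0.466439 + 3·0.361737) = 0.170194
Denominator: (0.2245)·(0.638263) = 0.143271
L = 0.170194/0.143271 = 1.1879

Final: 1.1879


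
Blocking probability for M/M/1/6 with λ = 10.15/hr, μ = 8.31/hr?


ρ = λ/μ = 10.15/8.31 = 1.2214
P_K = (1−ρ)ρ^K/(1−ρ^(K+1)) = (-0.2214·3.320398)/(1 − 4.055600)
= -0.735202/-3.055600 = 0.240608

Final: 0.240608


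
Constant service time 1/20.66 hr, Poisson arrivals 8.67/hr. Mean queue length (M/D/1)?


ρ = 8.67/20.66 = 0.4197
M/D/1: Lq = ρ²/(2(1−ρ)) = 0.1761/(2·0.5803) = 0.15173

Final: 0.15173


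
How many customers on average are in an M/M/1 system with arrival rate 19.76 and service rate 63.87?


ρ = λ/μ = 19.76/63.87 = 0.3094
L = ρ/(1−ρ) = 0.3094/(1 − 0.3094) = 0.3094/0.6906 = 0.4480

Final: 0.4480


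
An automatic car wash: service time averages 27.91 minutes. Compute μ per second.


μ = 1/(service time) in consistent units.
1 second = 0.0166667 min, so μ = 0.0166667/27.91 = 0.0005972 per second

Final: 0.0005972 /sec


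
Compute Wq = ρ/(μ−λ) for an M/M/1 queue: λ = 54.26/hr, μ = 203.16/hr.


ρ = 54.26/203.16 = 0.2671
Wq = ρ/(μ−λ) = 0.2671/(203.16 − 54.26) = 0.2671/148.90 = 0.001794 hr

Final: 0.001794 hr


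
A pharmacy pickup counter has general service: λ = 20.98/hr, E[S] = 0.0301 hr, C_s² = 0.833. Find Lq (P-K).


ρ = λ·E[S] = 20.98·0.0301 = 0.6315
Lq = ρ²(1+C_s²)/(2(1−ρ)) = 0.3988·(1+0.833)/(2·0.3685)
= 0.3988·1.8330/0.7370 = 0.99183

Final: 0.99183


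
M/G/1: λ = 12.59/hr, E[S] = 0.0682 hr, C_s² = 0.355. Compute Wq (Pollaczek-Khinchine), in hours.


ρ = λ·E[S] = 12.59·0.0682 = 0.8586
E[S²] = E[S]²(1+C_s²) = 0.0682²·(1+0.355) = 0.006302
Wq = λ·E[S²]/(2(1−ρ)) = 12.59·0.006302/(2·0.1414) = 0.28065 hr

Final: 0.28065 hr


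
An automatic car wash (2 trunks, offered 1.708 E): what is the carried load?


B(2,1.708) = 0.350075 (Erlang-B)
Carried load = a(1 − B) = 1.708·(1 − 0.350075) = 1.708·0.649925 = 1.1101 E

Final: 1.1101 Erlangs


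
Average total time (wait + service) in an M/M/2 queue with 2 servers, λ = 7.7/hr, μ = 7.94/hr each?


a = 0.9698; ρ = 0.4849; P₀ = 0.346904
Lq = P₀·a^c·ρ/(c!(1−ρ)²) = 0.29809
Wq = Lq/λ = 0.29809/7.7 = 0.03871 hr
W = Wq + 1/μ = 0.03871 + 0.12594 = 0.16466 hr

Final: 0.16466 hr


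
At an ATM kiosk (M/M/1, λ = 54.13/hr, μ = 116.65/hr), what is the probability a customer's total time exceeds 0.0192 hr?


W ~ Exponential(μ−λ) for M/M/1.
μ − λ = 116.65 − 54.13 = 62.5200
P(W > t) = e^{−(μ−λ)t} = e^{−1.2004} = 0.301079

Final: 0.301079


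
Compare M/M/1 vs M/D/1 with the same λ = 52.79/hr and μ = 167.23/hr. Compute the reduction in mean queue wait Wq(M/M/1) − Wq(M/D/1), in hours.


ρ = 52.79/167.23 = 0.3157
Wq(M/M/1) = ρ/(μ−λ) = 0.3157/114.44 = 0.002758 hr
Wq(M/D/1) = ρ/(2(μ−λ)) = 0.001379 hr
Savings = 0.002758 − 0.001379 = 0.001379 hr

Final: 0.001379 hr


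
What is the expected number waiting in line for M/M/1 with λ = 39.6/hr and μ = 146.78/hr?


ρ = 39.6/146.78 = 0.2698
Lq = ρ²/(1−ρ) = 0.07279/0.7302 = 0.09968

Final: 0.09968


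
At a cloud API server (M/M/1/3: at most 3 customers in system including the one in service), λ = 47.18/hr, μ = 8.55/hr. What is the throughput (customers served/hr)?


ρ = 5.5181; P_K = (1−ρ)ρ^3/(1−ρ^4) = 0.819663
λ_eff = λ(1 − P_K) = 47.18·(1 − 0.819663) = 47.18·0.180337 = 8.5083 /hr

Final: 8.5083 /hr


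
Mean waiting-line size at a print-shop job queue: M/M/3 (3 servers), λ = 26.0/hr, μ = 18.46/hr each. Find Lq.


a = λ/μ = 1.4085; ρ = a/3 = 0.4695
P₀ = 0.233750
Lq = P₀·a^c·ρ / (c!·(1−ρ)²) = 0.233750·2.79399·0.4695/(6·0.28145)
= 0.18157

Final: 0.18157


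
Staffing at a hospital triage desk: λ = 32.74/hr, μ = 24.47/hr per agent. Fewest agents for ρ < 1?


Stability requires cμ > λ ⇔ c > λ/μ.
λ/μ = 32.74/24.47 = 1.3380
Minimum integer c = ⌊1.3380⌋ + 1 = 2
Check: 2·24.47 = 48.94 > 32.74, while 1·24.47 = 24.47 ≤ 32.74

Final: 2 servers


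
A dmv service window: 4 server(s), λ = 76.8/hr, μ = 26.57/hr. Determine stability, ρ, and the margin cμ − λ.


Total capacity cμ = 4·26.57 = 106.28/hr
ρ = λ/(cμ) = 76.8/106.28 = 0.7226
Stable ⇔ ρ < 1: YES
Spare capacity = cμ − λ = 106.28 − 76.8 = 29.48/hr

Final: ρ = 0.7226; stable; margin = 29.48/hr


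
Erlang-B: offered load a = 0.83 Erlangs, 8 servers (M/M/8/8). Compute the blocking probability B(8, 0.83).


B(c,a) = (a^c/c!) / Σ_{k=0}^{c} a^k/k!
a^8/8! = 0.000005586
Σ terms (k=0..8): 1.00000 + 0.83000 + 0.34445 + 0.09530 + 0.01977 + 0.003283 + 0.0004541 + 0.00005384 + 0.000005586 = 2.293318
B = 0.000005586/2.293318 = 0.000002436

Final: 0.000002436


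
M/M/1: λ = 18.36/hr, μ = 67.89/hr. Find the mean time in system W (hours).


W = 1/(μ−λ) = 1/(67.89 − 18.36) = 1/49.53 = 0.02019 hr

Final: 0.02019 hr


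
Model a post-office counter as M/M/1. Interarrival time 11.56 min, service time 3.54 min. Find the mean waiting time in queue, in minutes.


λ = 60/11.56 = 5.1903 /hr
μ = 60/3.54 = 16.9492 /hr
ρ = λ/μ = 5.1903/16.9492 = 0.3062
Wq = ρ/(μ−λ) = 0.3062/(16.9492−5.1903) = 0.02604 hr
In minutes: 0.02604·60 = 1.563 min

Final: 1.563 min


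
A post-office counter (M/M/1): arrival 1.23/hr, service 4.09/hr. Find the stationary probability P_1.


ρ = 1.23/4.09 = 0.3007
P_n = (1−ρ)·ρ^n = (1 − 0.3007)·0.3007^1 = 0.6993·0.300733 = 0.210293

Final: 0.210293


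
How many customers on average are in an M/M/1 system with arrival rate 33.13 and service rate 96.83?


ρ = λ/μ = 33.13/96.83 = 0.3421
L = ρ/(1−ρ) = 0.3421/(1 − 0.3421) = 0.3421/0.6579 = 0.5201

Final: 0.5201


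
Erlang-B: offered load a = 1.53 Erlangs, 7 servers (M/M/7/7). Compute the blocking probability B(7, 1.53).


B(c,a) = (a^c/c!) / Σ_{k=0}^{c} a^k/k!
a^7/7! = 0.003894
Σ terms (k=0..7): 1.00000 + 1.53000 + 1.17045 + 0.59693 + 0.22833 + 0.06987 + 0.01782 + 0.003894 = 4.617283
B = 0.003894/4.617283 = 0.0008434

Final: 0.0008434


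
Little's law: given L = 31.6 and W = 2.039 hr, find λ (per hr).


λ = L/W = 31.6/2.039 = 15.4978 /hr

Final: 15.4978 /hr


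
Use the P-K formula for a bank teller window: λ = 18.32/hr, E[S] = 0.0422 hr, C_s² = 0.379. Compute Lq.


ρ = λ·E[S] = 18.32·0.0422 = 0.7731
Lq = ρ²(1+C_s²)/(2(1−ρ)) = 0.5977·(1+0.379)/(2·0.2269)
= 0.5977·1.3790/0.4538 = 1.81628

Final: 1.81628


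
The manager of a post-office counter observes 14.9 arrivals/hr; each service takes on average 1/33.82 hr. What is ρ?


ρ = λ/μ = 14.9/33.82 = 0.4406

Final: 0.4406


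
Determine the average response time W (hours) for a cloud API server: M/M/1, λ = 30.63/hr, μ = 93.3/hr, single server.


W = 1/(μ−λ) = 1/(93.3 − 30.63) = 1/62.67 = 0.01596 hr

Final: 0.01596 hr


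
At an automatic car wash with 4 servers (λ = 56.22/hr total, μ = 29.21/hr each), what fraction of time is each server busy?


ρ = λ/(cμ) = 56.22/(4·29.21) = 56.22/116.84 = 0.4812

Final: 0.4812


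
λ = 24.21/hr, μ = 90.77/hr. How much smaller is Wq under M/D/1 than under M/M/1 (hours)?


ρ = 24.21/90.77 = 0.2667
Wq(M/M/1) = ρ/(μ−λ) = 0.2667/66.56 = 0.004007 hr
Wq(M/D/1) = ρ/(2(μ−λ)) = 0.002004 hr
Savings = 0.004007 − 0.002004 = 0.002004 hr

Final: 0.002004 hr


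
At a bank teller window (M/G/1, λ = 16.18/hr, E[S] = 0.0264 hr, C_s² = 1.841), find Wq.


ρ = λ·E[S] = 16.18·0.0264 = 0.4272
E[S²] = E[S]²(1+C_s²) = 0.0264²·(1+1.841) = 0.001980
Wq = λ·E[S²]/(2(1−ρ)) = 16.18·0.001980/(2·0.5728) = 0.02796 hr

Final: 0.02796 hr


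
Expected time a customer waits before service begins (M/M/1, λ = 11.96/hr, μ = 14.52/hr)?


ρ = 11.96/14.52 = 0.8237
Wq = ρ/(μ−λ) = 0.8237/(14.52 − 11.96) = 0.8237/2.56 = 0.3218 hr

Final: 0.3218 hr


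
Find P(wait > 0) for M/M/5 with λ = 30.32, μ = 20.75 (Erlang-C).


a = λ/μ = 1.4612; ρ = a/5 = 0.2922
P₀ = 0.231636 (from M/M/c formula)
C(c,a) = [a^c/(c!(1−ρ))]·P₀ = [6.66125/(120·0.7078)]·0.231636
= 0.07843·0.231636 = 0.018167

Final: 0.018167


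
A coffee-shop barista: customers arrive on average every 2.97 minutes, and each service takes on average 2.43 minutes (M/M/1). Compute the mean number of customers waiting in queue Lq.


λ = 60/2.97 = 20.2020 /hr
μ = 60/2.43 = 24.6914 /hr
ρ = λ/μ = 20.2020/24.6914 = 0.8182
Lq = ρ²/(1−ρ) = 0.6694/0.1818 = 3.6818

Final: 3.6818


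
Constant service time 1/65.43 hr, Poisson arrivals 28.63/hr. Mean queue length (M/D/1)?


ρ = 28.63/65.43 = 0.4376
M/D/1: Lq = ρ²/(2(1−ρ)) = 0.1915/(2·0.5624) = 0.17021

Final: 0.17021


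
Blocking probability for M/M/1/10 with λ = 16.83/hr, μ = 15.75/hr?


ρ = λ/μ = 16.83/15.75 = 1.0686
P_K = (1−ρ)ρ^K/(1−ρ^(K+1)) = (-0.06857·1.941045)/(1 − 2.074145)
= -0.133100/-1.074145 = 0.123913

Final: 0.123913


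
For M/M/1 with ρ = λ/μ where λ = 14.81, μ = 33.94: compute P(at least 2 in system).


ρ = 14.81/33.94 = 0.4364
P(N ≥ n) = ρ^n = 0.4364^2 = 0.190409

Final: 0.190409


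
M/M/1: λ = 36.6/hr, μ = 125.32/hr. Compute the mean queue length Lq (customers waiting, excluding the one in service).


ρ = 36.6/125.32 = 0.2921
Lq = ρ²/(1−ρ) = 0.08529/0.7079 = 0.1205

Final: 0.1205


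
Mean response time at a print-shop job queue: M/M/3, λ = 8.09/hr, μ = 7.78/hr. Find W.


a = 1.0398; ρ = 0.3466; P₀ = 0.348761
Lq = P₀·a^c·ρ/(c!(1−ρ)²) = 0.05306
Wq = Lq/λ = 0.05306/8.09 = 0.006559 hr
W = Wq + 1/μ = 0.006559 + 0.12853 = 0.13509 hr

Final: 0.13509 hr


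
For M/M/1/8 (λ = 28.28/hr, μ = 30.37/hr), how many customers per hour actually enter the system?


ρ = 0.9312; P_K = (1−ρ)ρ^8/(1−ρ^9) = 0.082141
λ_eff = λ(1 − P_K) = 28.28·(1 − 0.082141) = 28.28·0.917859 = 25.9570 /hr

Final: 25.9570 /hr


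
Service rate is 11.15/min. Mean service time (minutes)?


Mean service time = 1/μ = 1/11.15 minute = 0.08969 minute
In minutes: 0.08969 × 1 = 0.08969 min

Final: 0.08969 min


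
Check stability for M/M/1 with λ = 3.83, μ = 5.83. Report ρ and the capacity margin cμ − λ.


Total capacity cμ = 1·5.83 = 5.83/hr
ρ = λ/(cμ) = 3.83/5.83 = 0.6569
Stable ⇔ ρ < 1: YES
Spare capacity = cμ − λ = 5.83 − 3.83 = 2.00/hr

Final: ρ = 0.6569; stable; margin = 2.00/hr


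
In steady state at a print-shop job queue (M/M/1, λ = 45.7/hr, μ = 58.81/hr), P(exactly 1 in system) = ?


ρ = 45.7/58.81 = 0.7771
P_n = (1−ρ)·ρ^n = (1 − 0.7771)·0.7771^1 = 0.2229·0.777079 = 0.173227

Final: 0.173227


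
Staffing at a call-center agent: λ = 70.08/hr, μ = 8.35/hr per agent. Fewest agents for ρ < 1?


Stability requires cμ > λ ⇔ c > λ/μ.
λ/μ = 70.08/8.35 = 8.3928
Minimum integer c = ⌊8.3928⌋ + 1 = 9
Check: 9·8.35 = 75.15 > 70.08, while 8·8.35 = 66.80 ≤ 70.08

Final: 9 servers


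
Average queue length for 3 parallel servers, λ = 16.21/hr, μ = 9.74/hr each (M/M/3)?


a = λ/μ = 1.6643; ρ = a/3 = 0.5548
P₀ = 0.173169
Lq = P₀·a^c·ρ / (c!·(1−ρ)²) = 0.173169·4.60969·0.5548/(6·0.19824)
= 0.37231

Final: 0.37231


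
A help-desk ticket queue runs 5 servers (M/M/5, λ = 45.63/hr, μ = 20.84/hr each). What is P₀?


a = λ/μ = 45.63/20.84 = 2.1895; ρ = a/c = 0.4379
Σ_{k=0}^{4} a^k/k! (terms k=0..4) = 1.00000 + 2.18954 + 2.39704 + 1.74947 + 0.95763 = 8.29369
Tail: a^5/(5!(1−ρ)) = 50.32268/(120·0.5621) = 0.74606
P₀ = 1/(8.29369 + 0.74606) = 1/9.03975 = 0.110623

Final: 0.110623


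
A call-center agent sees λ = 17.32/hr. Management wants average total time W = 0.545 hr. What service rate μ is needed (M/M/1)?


W = 1/(μ−λ) ⇒ μ − λ = 1/W = 1/0.545 = 1.8349
μ = λ + 1/W = 17.32 + 1.8349 = 19.1549 per hr

Final: 19.1549 /hr


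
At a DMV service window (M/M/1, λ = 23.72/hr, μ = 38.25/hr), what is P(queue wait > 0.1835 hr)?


ρ = 23.72/38.25 = 0.6201
P(Wq > t) = ρ·e^{−(μ−λ)t} = 0.6201·e^{−2.6663}
= 0.6201·0.069512 = 0.043107

Final: 0.043107


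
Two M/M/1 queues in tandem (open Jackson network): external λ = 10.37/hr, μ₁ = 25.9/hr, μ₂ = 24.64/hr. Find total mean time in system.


Each node sees arrival rate λ = 10.37/hr (tandem ⇒ throughput preserved).
W₁ = 1/(μ₁−λ) = 1/(25.9−10.37) = 0.06439 hr
W₂ = 1/(μ₂−λ) = 1/(24.64−10.37) = 0.07008 hr
W_total = W₁ + W₂ = 0.06439 + 0.07008 = 0.13447 hr

Final: 0.13447 hr


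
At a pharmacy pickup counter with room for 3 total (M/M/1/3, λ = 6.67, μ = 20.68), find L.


ρ = 6.67/20.68 = 0.3225
L = ρ[1 − (K+1)ρ^K + Kρ^(K+1)] / [(1−ρ)(1−ρ^(K+1))]
Numerator: 0.3225·(1 − 4·0.033553 + 3·0.010822) = 0.289718
Denominator: (0.6775)·(0.989178) = 0.670135
L = 0.289718/0.670135 = 0.4323

Final: 0.4323


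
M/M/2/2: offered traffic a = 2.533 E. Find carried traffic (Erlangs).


B(2,2.533) = 0.475897 (Erlang-B)
Carried load = a(1 − B) = 2.533·(1 − 0.475897) = 2.533·0.524103 = 1.3276 E

Final: 1.3276 Erlangs


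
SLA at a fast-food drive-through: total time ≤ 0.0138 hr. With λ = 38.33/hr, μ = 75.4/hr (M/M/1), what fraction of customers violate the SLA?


W ~ Exponential(μ−λ) for M/M/1.
μ − λ = 75.4 − 38.33 = 37.0700
P(W > t) = e^{−(μ−λ)t} = e^{−0.5116} = 0.599556

Final: 0.599556


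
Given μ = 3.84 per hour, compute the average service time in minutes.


Mean service time = 1/μ = 1/3.84 hour = 0.26042 hour
In minutes: 0.26042 × 60 = 15.6250 min

Final: 15.6250 min


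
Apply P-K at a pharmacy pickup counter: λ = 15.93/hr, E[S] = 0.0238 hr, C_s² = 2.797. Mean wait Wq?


ρ = λ·E[S] = 15.93·0.0238 = 0.3791
E[S²] = E[S]²(1+C_s²) = 0.0238²·(1+2.797) = 0.002151
Wq = λ·E[S²]/(2(1−ρ)) = 15.93·0.002151/(2·0.6209) = 0.02759 hr

Final: 0.02759 hr


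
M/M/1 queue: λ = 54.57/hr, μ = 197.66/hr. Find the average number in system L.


ρ = λ/μ = 54.57/197.66 = 0.2761
L = ρ/(1−ρ) = 0.2761/(1 − 0.2761) = 0.2761/0.7239 = 0.3814

Final: 0.3814


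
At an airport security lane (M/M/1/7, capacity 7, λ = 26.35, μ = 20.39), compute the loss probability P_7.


ρ = λ/μ = 26.35/20.39 = 1.2923
P_K = (1−ρ)ρ^K/(1−ρ^(K+1)) = (-0.2923·6.019269)/(1 − 7.778702)
= -1.759433/-6.778702 = 0.259553

Final: 0.259553


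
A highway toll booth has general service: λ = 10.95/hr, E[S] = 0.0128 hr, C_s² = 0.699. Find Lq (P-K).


ρ = λ·E[S] = 10.95·0.0128 = 0.1402
Lq = ρ²(1+C_s²)/(2(1−ρ)) = 0.01964·(1+0.699)/(2·0.8598)
= 0.01964·1.6990/1.7197 = 0.01941

Final: 0.01941


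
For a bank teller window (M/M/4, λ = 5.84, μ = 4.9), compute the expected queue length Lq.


a = λ/μ = 1.1918; ρ = a/4 = 0.2980
P₀ = 0.302664
Lq = P₀·a^c·ρ / (c!·(1−ρ)²) = 0.302664·2.01775·0.2980/(24·0.49286)
= 0.01538

Final: 0.01538


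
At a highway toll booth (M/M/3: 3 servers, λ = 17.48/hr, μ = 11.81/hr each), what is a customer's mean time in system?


a = 1.4801; ρ = 0.4934; P₀ = 0.215419
Lq = P₀·a^c·ρ/(c!(1−ρ)²) = 0.22376
Wq = Lq/λ = 0.22376/17.48 = 0.01280 hr
W = Wq + 1/μ = 0.01280 + 0.08467 = 0.09748 hr

Final: 0.09748 hr


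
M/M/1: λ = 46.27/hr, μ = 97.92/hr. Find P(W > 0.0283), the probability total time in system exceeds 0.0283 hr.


W ~ Exponential(μ−λ) for M/M/1.
μ − λ = 97.92 − 46.27 = 51.6500
P(W > t) = e^{−(μ−λ)t} = e^{−1.4617} = 0.231843

Final: 0.231843


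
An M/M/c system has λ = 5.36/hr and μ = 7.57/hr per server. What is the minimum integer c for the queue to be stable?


Stability requires cμ > λ ⇔ c > λ/μ.
λ/μ = 5.36/7.57 = 0.7081
Minimum integer c = ⌊0.7081⌋ + 1 = 1
Check: 1·7.57 = 7.57 > 5.36, while 0·7.57 = 0.00 ≤ 5.36

Final: 1 servers


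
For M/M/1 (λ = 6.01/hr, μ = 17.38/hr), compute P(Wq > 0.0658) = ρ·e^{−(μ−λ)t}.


ρ = 6.01/17.38 = 0.3458
P(Wq > t) = ρ·e^{−(μ−λ)t} = 0.3458·e^{−0.7481}
= 0.3458·0.473243 = 0.163647

Final: 0.163647


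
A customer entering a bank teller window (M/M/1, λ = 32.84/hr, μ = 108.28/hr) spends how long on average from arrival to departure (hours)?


W = 1/(μ−λ) = 1/(108.28 − 32.84) = 1/75.44 = 0.01326 hr

Final: 0.01326 hr


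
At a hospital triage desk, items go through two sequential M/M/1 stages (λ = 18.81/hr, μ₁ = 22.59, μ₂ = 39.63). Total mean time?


Each node sees arrival rate λ = 18.81/hr (tandem ⇒ throughput preserved).
W₁ = 1/(μ₁−λ) = 1/(22.59−18.81) = 0.26455 hr
W₂ = 1/(μ₂−λ) = 1/(39.63−18.81) = 0.04803 hr
W_total = W₁ + W₂ = 0.26455 + 0.04803 = 0.31258 hr

Final: 0.31258 hr


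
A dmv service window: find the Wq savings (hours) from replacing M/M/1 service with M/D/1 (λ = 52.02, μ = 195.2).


ρ = 52.02/195.2 = 0.2665
Wq(M/M/1) = ρ/(μ−λ) = 0.2665/143.18 = 0.001861 hr
Wq(M/D/1) = ρ/(2(μ−λ)) = 0.0009306 hr
Savings = 0.001861 − 0.0009306 = 0.0009306 hr

Final: 0.0009306 hr


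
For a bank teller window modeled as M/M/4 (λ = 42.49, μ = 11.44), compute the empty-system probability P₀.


a = λ/μ = 42.49/11.44 = 3.7142; ρ = a/c = 0.9285
Σ_{k=0}^{3} a^k/k! (terms k=0..3) = 1.00000 + 3.71416 + 6.89750 + 8.53947 = 20.15113
Tail: a^4/(4!(1−ρ)) = 190.30177/(24·0.07146) = 110.96087
P₀ = 1/(20.15113 + 110.96087) = 1/131.11199 = 0.007627

Final: 0.007627


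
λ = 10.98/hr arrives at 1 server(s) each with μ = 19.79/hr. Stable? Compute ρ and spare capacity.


Total capacity cμ = 1·19.79 = 19.79/hr
ρ = λ/(cμ) = 10.98/19.79 = 0.5548
Stable ⇔ ρ < 1: YES
Spare capacity = cμ − λ = 19.79 − 10.98 = 8.81/hr

Final: ρ = 0.5548; stable; margin = 8.81/hr


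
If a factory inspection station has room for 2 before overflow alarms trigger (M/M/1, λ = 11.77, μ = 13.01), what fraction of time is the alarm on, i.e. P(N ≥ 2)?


ρ = 11.77/13.01 = 0.9047
P(N ≥ n) = ρ^n = 0.9047^2 = 0.818462

Final: 0.818462


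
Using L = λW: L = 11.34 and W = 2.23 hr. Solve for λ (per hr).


λ = L/W = 11.34/2.23 = 5.0852 /hr

Final: 5.0852 /hr


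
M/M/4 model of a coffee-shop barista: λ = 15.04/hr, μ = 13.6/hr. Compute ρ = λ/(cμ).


ρ = λ/(cμ) = 15.04/(4·13.6) = 15.04/54.40 = 0.2765

Final: 0.2765


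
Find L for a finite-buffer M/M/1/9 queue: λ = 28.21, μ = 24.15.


ρ = 28.21/24.15 = 1.1681
L = ρ[1 − (K+1)ρ^K + Kρ^(K+1)] / [(1−ρ)(1−ρ^(K+1))]
Numerator: 1.1681·(1 − 10·4.049240 + 9·4.729982) = 3.594802
Denominator: (-0.1681)·(-3.729982) = 0.627069
L = 3.594802/0.627069 = 5.7327

Final: 5.7327


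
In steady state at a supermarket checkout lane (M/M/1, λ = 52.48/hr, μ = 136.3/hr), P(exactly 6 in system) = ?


ρ = 52.48/136.3 = 0.3850
P_n = (1−ρ)·ρ^n = (1 − 0.3850)·0.3850^6 = 0.6150·0.003258 = 0.002004

Final: 0.002004


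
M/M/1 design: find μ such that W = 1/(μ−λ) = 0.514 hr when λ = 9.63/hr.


W = 1/(μ−λ) ⇒ μ − λ = 1/W = 1/0.514 = 1.9455
μ = λ + 1/W = 9.63 + 1.9455 = 11.5755 per hr

Final: 11.5755 /hr


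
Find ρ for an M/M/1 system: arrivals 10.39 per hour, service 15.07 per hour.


ρ = λ/μ = 10.39/15.07 = 0.6894

Final: 0.6894


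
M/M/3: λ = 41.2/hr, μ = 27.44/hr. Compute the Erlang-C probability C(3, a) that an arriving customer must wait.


a = λ/μ = 1.5015; ρ = a/3 = 0.5005
P₀ = 0.210171 (from M/M/c formula)
C(c,a) = [a^c/(c!(1−ρ))]·P₀ = [3.38485/(6·0.4995)]·0.210171
= 1.12938·0.210171 = 0.237363

Final: 0.237363


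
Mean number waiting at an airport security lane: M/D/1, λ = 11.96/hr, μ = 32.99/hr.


ρ = 11.96/32.99 = 0.3625
M/D/1: Lq = ρ²/(2(1−ρ)) = 0.1314/(2·0.6375) = 0.10309

Final: 0.10309


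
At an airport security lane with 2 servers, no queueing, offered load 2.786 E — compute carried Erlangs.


B(2,2.786) = 0.506189 (Erlang-B)
Carried load = a(1 − B) = 2.786·(1 − 0.506189) = 2.786·0.493811 = 1.3758 E

Final: 1.3758 Erlangs


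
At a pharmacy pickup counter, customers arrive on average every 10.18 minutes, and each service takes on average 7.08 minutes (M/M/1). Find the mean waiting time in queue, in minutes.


λ = 60/10.18 = 5.8939 /hr
μ = 60/7.08 = 8.4746 /hr
ρ = λ/μ = 5.8939/8.4746 = 0.6955
Wq = ρ/(μ−λ) = 0.6955/(8.4746−5.8939) = 0.26950 hr
In minutes: 0.26950·60 = 16.170 min

Final: 16.170 min


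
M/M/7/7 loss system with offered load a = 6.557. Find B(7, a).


B(c,a) = (a^c/c!) / Σ_{k=0}^{c} a^k/k!
a^7/7! = 103.396479
Σ terms (k=0..7): 1.00000 + 6.55700 + 21.49712 + 46.98555 + 77.02106 + 101.00542 + 110.38209 + 103.39648 = 467.844719
B = 103.396479/467.844719 = 0.221006

Final: 0.221006


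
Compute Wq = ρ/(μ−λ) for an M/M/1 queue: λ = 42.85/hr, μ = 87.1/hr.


ρ = 42.85/87.1 = 0.4920
Wq = ρ/(μ−λ) = 0.4920/(87.1 − 42.85) = 0.4920/44.25 = 0.01112 hr

Final: 0.01112 hr


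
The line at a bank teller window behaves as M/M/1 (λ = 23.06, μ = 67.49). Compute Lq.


ρ = 23.06/67.49 = 0.3417
Lq = ρ²/(1−ρ) = 0.1167/0.6583 = 0.1773

Final: 0.1773


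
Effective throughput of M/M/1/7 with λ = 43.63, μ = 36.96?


ρ = 1.1805; P_K = (1−ρ)ρ^7/(1−ρ^8) = 0.208052
λ_eff = λ(1 − P_K) = 43.63·(1 − 0.208052) = 43.63·0.791948 = 34.5527 /hr

Final: 34.5527 /hr


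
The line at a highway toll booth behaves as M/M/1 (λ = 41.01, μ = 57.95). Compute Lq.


ρ = 41.01/57.95 = 0.7077
Lq = ρ²/(1−ρ) = 0.5008/0.2923 = 1.7132

Final: 1.7132


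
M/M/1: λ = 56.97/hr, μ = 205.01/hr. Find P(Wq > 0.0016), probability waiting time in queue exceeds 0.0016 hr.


ρ = 56.97/205.01 = 0.2779
P(Wq > t) = ρ·e^{−(μ−λ)t} = 0.2779·e^{−0.2369}
= 0.2779·0.789099 = 0.219282

Final: 0.219282


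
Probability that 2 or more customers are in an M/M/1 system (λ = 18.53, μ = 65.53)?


ρ = 18.53/65.53 = 0.2828
P(N ≥ n) = ρ^n = 0.2828^2 = 0.079960

Final: 0.079960


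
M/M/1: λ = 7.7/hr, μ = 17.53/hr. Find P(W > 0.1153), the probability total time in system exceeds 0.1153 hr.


W ~ Exponential(μ−λ) for M/M/1.
μ − λ = 17.53 − 7.7 = 9.8300
P(W > t) = e^{−(μ−λ)t} = e^{−1.1334} = 0.321937

Final: 0.321937


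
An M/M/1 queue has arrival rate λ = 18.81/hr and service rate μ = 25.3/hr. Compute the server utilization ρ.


ρ = λ/μ = 18.81/25.3 = 0.7435

Final: 0.7435


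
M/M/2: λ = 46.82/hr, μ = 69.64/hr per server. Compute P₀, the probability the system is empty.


a = λ/μ = 46.82/69.64 = 0.6723; ρ = a/c = 0.3362
Σ_{k=0}^{1} a^k/k! (terms k=0..1) = 1.00000 + 0.67231 = 1.67231
Tail: a^2/(2!(1−ρ)) = 0.45201/(2·0.6638) = 0.34045
P₀ = 1/(1.67231 + 0.34045) = 1/2.01276 = 0.496830

Final: 0.496830


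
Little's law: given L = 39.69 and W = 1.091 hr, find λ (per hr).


λ = L/W = 39.69/1.091 = 36.3795 /hr

Final: 36.3795 /hr


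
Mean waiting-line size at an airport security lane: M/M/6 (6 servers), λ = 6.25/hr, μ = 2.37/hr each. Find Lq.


a = λ/μ = 2.6371; ρ = a/6 = 0.4395
P₀ = 0.071010
Lq = P₀·a^c·ρ / (c!·(1−ρ)²) = 0.071010·336.34891·0.4395/(720·0.31414)
= 0.04641

Final: 0.04641


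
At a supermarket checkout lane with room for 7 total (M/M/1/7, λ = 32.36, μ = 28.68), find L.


ρ = 32.36/28.68 = 1.1283
L = ρ[1 − (K+1)ρ^K + Kρ^(K+1)] / [(1−ρ)(1−ρ^(K+1))]
Numerator: 1.1283·(1 − 8·2.328121 + 7·2.626848) = 0.860865
Denominator: (-0.1283)·(-1.626848) = 0.208745
L = 0.860865/0.208745 = 4.1240

Final: 4.1240


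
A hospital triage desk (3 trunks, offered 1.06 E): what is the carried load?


B(3,1.06) = 0.070383 (Erlang-B)
Carried load = a(1 − B) = 1.06·(1 − 0.070383) = 1.06·0.929617 = 0.9854 E

Final: 0.9854 Erlangs


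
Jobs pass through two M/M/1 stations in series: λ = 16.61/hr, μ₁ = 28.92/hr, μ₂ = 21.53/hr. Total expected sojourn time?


Each node sees arrival rate λ = 16.61/hr (tandem ⇒ throughput preserved).
W₁ = 1/(μ₁−λ) = 1/(28.92−16.61) = 0.08123 hr
W₂ = 1/(μ₂−λ) = 1/(21.53−16.61) = 0.20325 hr
W_total = W₁ + W₂ = 0.08123 + 0.20325 = 0.28449 hr

Final: 0.28449 hr


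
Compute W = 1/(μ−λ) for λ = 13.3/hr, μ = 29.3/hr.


W = 1/(μ−λ) = 1/(29.3 − 13.3) = 1/16.00 = 0.06250 hr

Final: 0.06250 hr


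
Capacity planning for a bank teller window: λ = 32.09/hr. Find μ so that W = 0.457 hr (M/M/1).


W = 1/(μ−λ) ⇒ μ − λ = 1/W = 1/0.457 = 2.1882
μ = λ + 1/W = 32.09 + 2.1882 = 34.2782 per hr

Final: 34.2782 /hr


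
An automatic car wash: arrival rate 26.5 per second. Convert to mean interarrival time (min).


Mean interarrival time = 1/λ = 1/26.5 second = 0.03774 second
In minutes: 0.03774 × 0.0166667 = 0.0006289 min

Final: 0.0006289 min


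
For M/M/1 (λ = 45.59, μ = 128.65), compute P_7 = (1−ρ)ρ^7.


ρ = 45.59/128.65 = 0.3544
P_n = (1−ρ)·ρ^n = (1 − 0.3544)·0.3544^7 = 0.6456·0.0007018 = 0.0004531

Final: 0.0004531


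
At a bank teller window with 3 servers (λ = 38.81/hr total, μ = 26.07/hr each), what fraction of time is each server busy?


ρ = λ/(cμ) = 38.81/(3·26.07) = 38.81/78.21 = 0.4962

Final: 0.4962


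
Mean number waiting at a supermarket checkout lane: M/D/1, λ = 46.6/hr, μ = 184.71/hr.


ρ = 46.6/184.71 = 0.2523
M/D/1: Lq = ρ²/(2(1−ρ)) = 0.06365/(2·0.7477) = 0.04256

Final: 0.04256


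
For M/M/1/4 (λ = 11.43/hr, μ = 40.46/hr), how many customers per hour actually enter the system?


ρ = 0.2825; P_K = (1−ρ)ρ^4/(1−ρ^5) = 0.004578
λ_eff = λ(1 − P_K) = 11.43·(1 − 0.004578) = 11.43·0.995422 = 11.3777 /hr

Final: 11.3777 /hr


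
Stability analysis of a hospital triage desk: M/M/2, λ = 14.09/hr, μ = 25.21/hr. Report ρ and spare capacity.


Total capacity cμ = 2·25.21 = 50.42/hr
ρ = λ/(cμ) = 14.09/50.42 = 0.2795
Stable ⇔ ρ < 1: YES
Spare capacity = cμ − λ = 50.42 − 14.09 = 36.33/hr

Final: ρ = 0.2795; stable; margin = 36.33/hr


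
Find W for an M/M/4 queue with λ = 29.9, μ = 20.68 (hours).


a = 1.4458; ρ = 0.3615; P₀ = 0.233646
Lq = P₀·a^c·ρ/(c!(1−ρ)²) = 0.03772
Wq = Lq/λ = 0.03772/29.9 = 0.001261 hr
W = Wq + 1/μ = 0.001261 + 0.04836 = 0.04962 hr

Final: 0.04962 hr


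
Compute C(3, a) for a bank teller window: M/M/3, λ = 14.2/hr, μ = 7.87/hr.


a = λ/μ = 1.8043; ρ = a/3 = 0.6014
P₀ = 0.145170 (from M/M/c formula)
C(c,a) = [a^c/(c!(1−ρ))]·P₀ = [5.87409/(6·0.3986)]·0.145170
= 2.45638·0.145170 = 0.356592

Final: 0.356592


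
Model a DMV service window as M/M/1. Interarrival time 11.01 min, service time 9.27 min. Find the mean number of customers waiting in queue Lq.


λ = 60/11.01 = 5.4496 /hr
μ = 60/9.27 = 6.4725 /hr
ρ = λ/μ = 5.4496/6.4725 = 0.8420
Lq = ρ²/(1−ρ) = 0.7089/0.1580 = 4.4856

Final: 4.4856


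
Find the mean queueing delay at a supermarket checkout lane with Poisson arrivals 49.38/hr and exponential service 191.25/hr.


ρ = 49.38/191.25 = 0.2582
Wq = ρ/(μ−λ) = 0.2582/(191.25 − 49.38) = 0.2582/141.87 = 0.001820 hr

Final: 0.001820 hr


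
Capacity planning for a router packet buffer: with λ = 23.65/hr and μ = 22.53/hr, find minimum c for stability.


Stability requires cμ > λ ⇔ c > λ/μ.
λ/μ = 23.65/22.53 = 1.0497
Minimum integer c = ⌊1.0497⌋ + 1 = 2
Check: 2·22.53 = 45.06 > 23.65, while 1·22.53 = 22.53 ≤ 23.65

Final: 2 servers


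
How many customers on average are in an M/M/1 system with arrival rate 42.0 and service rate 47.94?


ρ = λ/μ = 42.0/47.94 = 0.8761
L = ρ/(1−ρ) = 0.8761/(1 − 0.8761) = 0.8761/0.1239 = 7.0707

Final: 7.0707


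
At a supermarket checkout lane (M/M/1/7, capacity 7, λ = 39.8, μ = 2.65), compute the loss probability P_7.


ρ = λ/μ = 39.8/2.65 = 15.0189
P_K = (1−ρ)ρ^K/(1−ρ^(K+1)) = (-14.0189·172369486.151188)/(1 − 2588794546.723506)
= -2416425060.572318/-2588794545.723506 = 0.933417

Final: 0.933417


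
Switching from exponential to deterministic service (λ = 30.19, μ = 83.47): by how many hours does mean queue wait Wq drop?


ρ = 30.19/83.47 = 0.3617
Wq(M/M/1) = ρ/(μ−λ) = 0.3617/53.28 = 0.006788 hr
Wq(M/D/1) = ρ/(2(μ−λ)) = 0.003394 hr
Savings = 0.006788 − 0.003394 = 0.003394 hr

Final: 0.003394 hr


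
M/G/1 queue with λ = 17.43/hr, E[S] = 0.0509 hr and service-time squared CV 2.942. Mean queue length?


ρ = λ·E[S] = 17.43·0.0509 = 0.8872
Lq = ρ²(1+C_s²)/(2(1−ρ)) = 0.7871·(1+2.942)/(2·0.1128)
= 0.7871·3.9420/0.2256 = 13.75175

Final: 13.75175


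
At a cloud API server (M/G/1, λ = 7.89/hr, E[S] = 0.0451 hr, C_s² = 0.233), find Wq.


ρ = λ·E[S] = 7.89·0.0451 = 0.3558
E[S²] = E[S]²(1+C_s²) = 0.0451²·(1+0.233) = 0.002508
Wq = λ·E[S²]/(2(1−ρ)) = 7.89·0.002508/(2·0.6442) = 0.01536 hr

Final: 0.01536 hr


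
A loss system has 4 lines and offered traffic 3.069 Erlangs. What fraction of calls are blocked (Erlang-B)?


B(c,a) = (a^c/c!) / Σ_{k=0}^{c} a^k/k!
a^4/4! = 3.696377
Σ terms (k=0..4): 1.00000 + 3.06900 + 4.70938 + 4.81770 + 3.69638 = 17.292454
B = 3.696377/17.292454 = 0.213757

Final: 0.213757


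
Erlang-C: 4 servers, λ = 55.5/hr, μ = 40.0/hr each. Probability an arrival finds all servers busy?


a = λ/μ = 1.3875; ρ = a/4 = 0.3469
P₀ = 0.248034 (from M/M/c formula)
C(c,a) = [a^c/(c!(1−ρ))]·P₀ = [3.70623/(24·0.6531)]·0.248034
= 0.23644·0.248034 = 0.058646

Final: 0.058646


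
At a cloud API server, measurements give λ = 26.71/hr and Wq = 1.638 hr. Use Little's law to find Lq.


Lq = λWq = 26.71·1.638 = 43.7510

Final: 43.7510


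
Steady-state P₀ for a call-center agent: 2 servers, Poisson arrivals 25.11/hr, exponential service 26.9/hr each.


a = λ/μ = 25.11/26.9 = 0.9335; ρ = a/c = 0.4667
Σ_{k=0}^{1} a^k/k! (terms k=0..1) = 1.00000 + 0.93346 = 1.93346
Tail: a^2/(2!(1−ρ)) = 0.87134/(2·0.5333) = 0.81698
P₀ = 1/(1.93346 + 0.81698) = 1/2.75044 = 0.363579

Final: 0.363579


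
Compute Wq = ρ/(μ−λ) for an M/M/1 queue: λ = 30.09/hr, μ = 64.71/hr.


ρ = 30.09/64.71 = 0.4650
Wq = ρ/(μ−λ) = 0.4650/(64.71 − 30.09) = 0.4650/34.62 = 0.01343 hr

Final: 0.01343 hr


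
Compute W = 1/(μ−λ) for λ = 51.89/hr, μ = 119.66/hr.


W = 1/(μ−λ) = 1/(119.66 − 51.89) = 1/67.77 = 0.01476 hr

Final: 0.01476 hr


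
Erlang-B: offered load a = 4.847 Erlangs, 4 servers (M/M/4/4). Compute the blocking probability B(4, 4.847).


B(c,a) = (a^c/c!) / Σ_{k=0}^{c} a^k/k!
a^4/4! = 22.997511
Σ terms (k=0..4): 1.00000 + 4.84700 + 11.74670 + 18.97876 + 22.99751 = 59.569975
B = 22.997511/59.569975 = 0.386059

Final: 0.386059


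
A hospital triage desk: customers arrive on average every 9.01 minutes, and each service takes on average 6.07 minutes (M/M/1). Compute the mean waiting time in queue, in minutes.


λ = 60/9.01 = 6.6593 /hr
μ = 60/6.07 = 9.8847 /hr
ρ = λ/μ = 6.6593/9.8847 = 0.6737
Wq = ρ/(μ−λ) = 0.6737/(9.8847−6.6593) = 0.20887 hr
In minutes: 0.20887·60 = 12.532 min

Final: 12.532 min


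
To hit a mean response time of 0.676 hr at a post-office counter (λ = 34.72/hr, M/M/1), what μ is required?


W = 1/(μ−λ) ⇒ μ − λ = 1/W = 1/0.676 = 1.4793
μ = λ + 1/W = 34.72 + 1.4793 = 36.1993 per hr

Final: 36.1993 /hr


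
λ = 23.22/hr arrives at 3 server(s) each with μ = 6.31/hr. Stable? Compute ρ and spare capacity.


Total capacity cμ = 3·6.31 = 18.93/hr
ρ = λ/(cμ) = 23.22/18.93 = 1.2266
Stable ⇔ ρ < 1: NO
Spare capacity = cμ − λ = 18.93 − 23.22 = -4.29/hr

Final: ρ = 1.2266; unstable; margin = -4.29/hr


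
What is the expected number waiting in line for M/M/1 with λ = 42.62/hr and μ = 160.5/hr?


ρ = 42.62/160.5 = 0.2655
Lq = ρ²/(1−ρ) = 0.07051/0.7345 = 0.09601

Final: 0.09601


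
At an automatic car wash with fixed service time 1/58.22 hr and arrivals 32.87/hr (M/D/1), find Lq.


ρ = 32.87/58.22 = 0.5646
M/D/1: Lq = ρ²/(2(1−ρ)) = 0.3188/(2·0.4354) = 0.36603

Final: 0.36603


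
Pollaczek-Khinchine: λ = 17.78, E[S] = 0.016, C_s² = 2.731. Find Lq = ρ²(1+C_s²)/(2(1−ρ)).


ρ = λ·E[S] = 17.78·0.016 = 0.2845
Lq = ρ²(1+C_s²)/(2(1−ρ)) = 0.08093·(1+2.731)/(2·0.7155)
= 0.08093·3.7310/1.4310 = 0.21100

Final: 0.21100


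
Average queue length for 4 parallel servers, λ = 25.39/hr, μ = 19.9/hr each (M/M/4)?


a = λ/μ = 1.2759; ρ = a/4 = 0.3190
P₀ = 0.277924
Lq = P₀·a^c·ρ / (c!·(1−ρ)²) = 0.277924·2.64995·0.3190/(24·0.46380)
= 0.02110

Final: 0.02110


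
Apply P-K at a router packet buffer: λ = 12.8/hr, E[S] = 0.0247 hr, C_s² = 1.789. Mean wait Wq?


ρ = λ·E[S] = 12.8·0.0247 = 0.3162
E[S²] = E[S]²(1+C_s²) = 0.0247²·(1+1.789) = 0.001702
Wq = λ·E[S²]/(2(1−ρ)) = 12.8·0.001702/(2·0.6838) = 0.01592 hr

Final: 0.01592 hr
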